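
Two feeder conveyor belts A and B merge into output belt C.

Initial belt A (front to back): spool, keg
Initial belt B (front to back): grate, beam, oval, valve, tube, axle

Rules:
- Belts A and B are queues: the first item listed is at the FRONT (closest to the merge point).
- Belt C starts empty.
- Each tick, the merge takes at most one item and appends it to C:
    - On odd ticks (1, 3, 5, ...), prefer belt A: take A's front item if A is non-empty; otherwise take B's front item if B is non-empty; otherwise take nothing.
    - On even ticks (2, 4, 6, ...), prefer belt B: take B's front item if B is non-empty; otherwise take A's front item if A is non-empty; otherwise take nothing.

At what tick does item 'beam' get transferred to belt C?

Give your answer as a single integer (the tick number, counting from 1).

Tick 1: prefer A, take spool from A; A=[keg] B=[grate,beam,oval,valve,tube,axle] C=[spool]
Tick 2: prefer B, take grate from B; A=[keg] B=[beam,oval,valve,tube,axle] C=[spool,grate]
Tick 3: prefer A, take keg from A; A=[-] B=[beam,oval,valve,tube,axle] C=[spool,grate,keg]
Tick 4: prefer B, take beam from B; A=[-] B=[oval,valve,tube,axle] C=[spool,grate,keg,beam]

Answer: 4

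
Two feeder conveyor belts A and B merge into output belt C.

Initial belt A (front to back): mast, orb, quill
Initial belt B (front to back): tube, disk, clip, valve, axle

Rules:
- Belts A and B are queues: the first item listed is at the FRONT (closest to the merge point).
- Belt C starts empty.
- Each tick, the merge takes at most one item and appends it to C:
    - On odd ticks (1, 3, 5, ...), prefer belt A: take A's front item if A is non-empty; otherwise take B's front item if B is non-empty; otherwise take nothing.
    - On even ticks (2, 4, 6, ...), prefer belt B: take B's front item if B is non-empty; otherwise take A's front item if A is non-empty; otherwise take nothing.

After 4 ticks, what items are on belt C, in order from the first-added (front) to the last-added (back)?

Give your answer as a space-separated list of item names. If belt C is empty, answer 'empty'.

Tick 1: prefer A, take mast from A; A=[orb,quill] B=[tube,disk,clip,valve,axle] C=[mast]
Tick 2: prefer B, take tube from B; A=[orb,quill] B=[disk,clip,valve,axle] C=[mast,tube]
Tick 3: prefer A, take orb from A; A=[quill] B=[disk,clip,valve,axle] C=[mast,tube,orb]
Tick 4: prefer B, take disk from B; A=[quill] B=[clip,valve,axle] C=[mast,tube,orb,disk]

Answer: mast tube orb disk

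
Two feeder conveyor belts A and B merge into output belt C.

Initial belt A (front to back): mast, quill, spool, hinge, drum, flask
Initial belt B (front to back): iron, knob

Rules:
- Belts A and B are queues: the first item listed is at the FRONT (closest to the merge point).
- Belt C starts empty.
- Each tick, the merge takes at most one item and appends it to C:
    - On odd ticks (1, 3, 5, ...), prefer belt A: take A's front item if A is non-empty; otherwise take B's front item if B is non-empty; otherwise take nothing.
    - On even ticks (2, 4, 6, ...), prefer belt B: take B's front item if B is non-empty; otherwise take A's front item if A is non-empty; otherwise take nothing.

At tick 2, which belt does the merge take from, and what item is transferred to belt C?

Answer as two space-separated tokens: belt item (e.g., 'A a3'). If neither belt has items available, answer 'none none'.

Answer: B iron

Derivation:
Tick 1: prefer A, take mast from A; A=[quill,spool,hinge,drum,flask] B=[iron,knob] C=[mast]
Tick 2: prefer B, take iron from B; A=[quill,spool,hinge,drum,flask] B=[knob] C=[mast,iron]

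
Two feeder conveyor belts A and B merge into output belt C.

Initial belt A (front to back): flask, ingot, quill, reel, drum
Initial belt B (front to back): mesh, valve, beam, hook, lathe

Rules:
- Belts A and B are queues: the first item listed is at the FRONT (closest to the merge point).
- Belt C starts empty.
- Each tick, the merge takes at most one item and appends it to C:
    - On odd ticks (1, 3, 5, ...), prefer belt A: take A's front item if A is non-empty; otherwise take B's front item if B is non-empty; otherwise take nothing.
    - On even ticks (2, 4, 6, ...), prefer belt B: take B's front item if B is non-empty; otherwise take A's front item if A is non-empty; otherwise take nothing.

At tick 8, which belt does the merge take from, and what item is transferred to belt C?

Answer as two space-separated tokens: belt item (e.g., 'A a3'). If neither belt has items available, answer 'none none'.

Answer: B hook

Derivation:
Tick 1: prefer A, take flask from A; A=[ingot,quill,reel,drum] B=[mesh,valve,beam,hook,lathe] C=[flask]
Tick 2: prefer B, take mesh from B; A=[ingot,quill,reel,drum] B=[valve,beam,hook,lathe] C=[flask,mesh]
Tick 3: prefer A, take ingot from A; A=[quill,reel,drum] B=[valve,beam,hook,lathe] C=[flask,mesh,ingot]
Tick 4: prefer B, take valve from B; A=[quill,reel,drum] B=[beam,hook,lathe] C=[flask,mesh,ingot,valve]
Tick 5: prefer A, take quill from A; A=[reel,drum] B=[beam,hook,lathe] C=[flask,mesh,ingot,valve,quill]
Tick 6: prefer B, take beam from B; A=[reel,drum] B=[hook,lathe] C=[flask,mesh,ingot,valve,quill,beam]
Tick 7: prefer A, take reel from A; A=[drum] B=[hook,lathe] C=[flask,mesh,ingot,valve,quill,beam,reel]
Tick 8: prefer B, take hook from B; A=[drum] B=[lathe] C=[flask,mesh,ingot,valve,quill,beam,reel,hook]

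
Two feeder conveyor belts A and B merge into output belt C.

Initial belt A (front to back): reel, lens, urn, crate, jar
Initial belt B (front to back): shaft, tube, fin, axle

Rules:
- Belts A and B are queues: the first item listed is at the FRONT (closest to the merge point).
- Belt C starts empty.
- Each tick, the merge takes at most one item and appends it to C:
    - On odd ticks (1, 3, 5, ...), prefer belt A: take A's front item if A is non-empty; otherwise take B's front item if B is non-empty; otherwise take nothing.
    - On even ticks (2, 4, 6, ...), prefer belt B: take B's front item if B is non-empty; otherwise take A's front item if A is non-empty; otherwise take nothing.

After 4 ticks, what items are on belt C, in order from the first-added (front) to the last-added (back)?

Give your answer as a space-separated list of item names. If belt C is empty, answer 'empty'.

Answer: reel shaft lens tube

Derivation:
Tick 1: prefer A, take reel from A; A=[lens,urn,crate,jar] B=[shaft,tube,fin,axle] C=[reel]
Tick 2: prefer B, take shaft from B; A=[lens,urn,crate,jar] B=[tube,fin,axle] C=[reel,shaft]
Tick 3: prefer A, take lens from A; A=[urn,crate,jar] B=[tube,fin,axle] C=[reel,shaft,lens]
Tick 4: prefer B, take tube from B; A=[urn,crate,jar] B=[fin,axle] C=[reel,shaft,lens,tube]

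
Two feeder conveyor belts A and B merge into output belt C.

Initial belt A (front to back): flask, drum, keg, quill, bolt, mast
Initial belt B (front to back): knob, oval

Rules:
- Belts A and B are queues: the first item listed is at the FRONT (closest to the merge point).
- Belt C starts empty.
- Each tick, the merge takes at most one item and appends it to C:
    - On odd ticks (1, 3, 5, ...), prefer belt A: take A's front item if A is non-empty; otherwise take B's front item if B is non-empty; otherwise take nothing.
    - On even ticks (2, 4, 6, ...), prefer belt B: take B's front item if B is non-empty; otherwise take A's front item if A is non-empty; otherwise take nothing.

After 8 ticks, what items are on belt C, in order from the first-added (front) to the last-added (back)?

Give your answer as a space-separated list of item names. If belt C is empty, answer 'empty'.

Tick 1: prefer A, take flask from A; A=[drum,keg,quill,bolt,mast] B=[knob,oval] C=[flask]
Tick 2: prefer B, take knob from B; A=[drum,keg,quill,bolt,mast] B=[oval] C=[flask,knob]
Tick 3: prefer A, take drum from A; A=[keg,quill,bolt,mast] B=[oval] C=[flask,knob,drum]
Tick 4: prefer B, take oval from B; A=[keg,quill,bolt,mast] B=[-] C=[flask,knob,drum,oval]
Tick 5: prefer A, take keg from A; A=[quill,bolt,mast] B=[-] C=[flask,knob,drum,oval,keg]
Tick 6: prefer B, take quill from A; A=[bolt,mast] B=[-] C=[flask,knob,drum,oval,keg,quill]
Tick 7: prefer A, take bolt from A; A=[mast] B=[-] C=[flask,knob,drum,oval,keg,quill,bolt]
Tick 8: prefer B, take mast from A; A=[-] B=[-] C=[flask,knob,drum,oval,keg,quill,bolt,mast]

Answer: flask knob drum oval keg quill bolt mast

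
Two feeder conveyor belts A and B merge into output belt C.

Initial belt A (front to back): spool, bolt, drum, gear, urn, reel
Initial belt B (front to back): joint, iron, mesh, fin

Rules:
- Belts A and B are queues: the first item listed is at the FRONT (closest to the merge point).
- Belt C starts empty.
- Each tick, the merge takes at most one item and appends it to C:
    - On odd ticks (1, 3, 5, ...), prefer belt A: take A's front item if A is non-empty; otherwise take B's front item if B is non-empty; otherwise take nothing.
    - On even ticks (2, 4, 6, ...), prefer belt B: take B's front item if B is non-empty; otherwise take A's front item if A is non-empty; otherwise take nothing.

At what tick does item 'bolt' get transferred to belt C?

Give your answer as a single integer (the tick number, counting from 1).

Tick 1: prefer A, take spool from A; A=[bolt,drum,gear,urn,reel] B=[joint,iron,mesh,fin] C=[spool]
Tick 2: prefer B, take joint from B; A=[bolt,drum,gear,urn,reel] B=[iron,mesh,fin] C=[spool,joint]
Tick 3: prefer A, take bolt from A; A=[drum,gear,urn,reel] B=[iron,mesh,fin] C=[spool,joint,bolt]

Answer: 3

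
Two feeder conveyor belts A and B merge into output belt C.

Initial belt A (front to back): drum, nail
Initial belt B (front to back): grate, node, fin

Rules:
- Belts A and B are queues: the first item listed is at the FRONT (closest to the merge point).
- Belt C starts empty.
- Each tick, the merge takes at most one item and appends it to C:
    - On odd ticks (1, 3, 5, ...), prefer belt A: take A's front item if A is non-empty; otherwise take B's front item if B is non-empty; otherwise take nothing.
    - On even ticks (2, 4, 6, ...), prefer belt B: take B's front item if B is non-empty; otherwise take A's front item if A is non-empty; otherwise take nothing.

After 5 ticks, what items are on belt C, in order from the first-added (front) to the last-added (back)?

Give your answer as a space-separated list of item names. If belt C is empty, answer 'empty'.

Answer: drum grate nail node fin

Derivation:
Tick 1: prefer A, take drum from A; A=[nail] B=[grate,node,fin] C=[drum]
Tick 2: prefer B, take grate from B; A=[nail] B=[node,fin] C=[drum,grate]
Tick 3: prefer A, take nail from A; A=[-] B=[node,fin] C=[drum,grate,nail]
Tick 4: prefer B, take node from B; A=[-] B=[fin] C=[drum,grate,nail,node]
Tick 5: prefer A, take fin from B; A=[-] B=[-] C=[drum,grate,nail,node,fin]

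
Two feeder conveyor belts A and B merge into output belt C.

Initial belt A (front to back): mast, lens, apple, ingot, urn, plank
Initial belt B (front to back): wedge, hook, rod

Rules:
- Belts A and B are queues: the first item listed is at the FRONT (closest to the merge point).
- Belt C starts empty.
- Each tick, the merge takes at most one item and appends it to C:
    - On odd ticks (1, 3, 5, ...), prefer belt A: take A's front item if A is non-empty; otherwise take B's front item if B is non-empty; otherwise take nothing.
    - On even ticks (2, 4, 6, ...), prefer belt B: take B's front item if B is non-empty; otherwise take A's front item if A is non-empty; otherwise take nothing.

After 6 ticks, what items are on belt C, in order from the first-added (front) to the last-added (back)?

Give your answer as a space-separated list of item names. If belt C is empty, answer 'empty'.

Answer: mast wedge lens hook apple rod

Derivation:
Tick 1: prefer A, take mast from A; A=[lens,apple,ingot,urn,plank] B=[wedge,hook,rod] C=[mast]
Tick 2: prefer B, take wedge from B; A=[lens,apple,ingot,urn,plank] B=[hook,rod] C=[mast,wedge]
Tick 3: prefer A, take lens from A; A=[apple,ingot,urn,plank] B=[hook,rod] C=[mast,wedge,lens]
Tick 4: prefer B, take hook from B; A=[apple,ingot,urn,plank] B=[rod] C=[mast,wedge,lens,hook]
Tick 5: prefer A, take apple from A; A=[ingot,urn,plank] B=[rod] C=[mast,wedge,lens,hook,apple]
Tick 6: prefer B, take rod from B; A=[ingot,urn,plank] B=[-] C=[mast,wedge,lens,hook,apple,rod]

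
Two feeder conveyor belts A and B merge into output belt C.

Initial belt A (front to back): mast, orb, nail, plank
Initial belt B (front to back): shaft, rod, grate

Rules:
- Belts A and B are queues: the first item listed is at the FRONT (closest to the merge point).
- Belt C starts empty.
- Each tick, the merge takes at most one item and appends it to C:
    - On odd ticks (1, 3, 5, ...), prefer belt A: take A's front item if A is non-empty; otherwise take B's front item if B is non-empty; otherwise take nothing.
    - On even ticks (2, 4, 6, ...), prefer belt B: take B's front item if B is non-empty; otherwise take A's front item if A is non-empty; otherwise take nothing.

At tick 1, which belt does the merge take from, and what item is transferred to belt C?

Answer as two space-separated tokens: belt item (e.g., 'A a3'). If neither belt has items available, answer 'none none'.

Tick 1: prefer A, take mast from A; A=[orb,nail,plank] B=[shaft,rod,grate] C=[mast]

Answer: A mast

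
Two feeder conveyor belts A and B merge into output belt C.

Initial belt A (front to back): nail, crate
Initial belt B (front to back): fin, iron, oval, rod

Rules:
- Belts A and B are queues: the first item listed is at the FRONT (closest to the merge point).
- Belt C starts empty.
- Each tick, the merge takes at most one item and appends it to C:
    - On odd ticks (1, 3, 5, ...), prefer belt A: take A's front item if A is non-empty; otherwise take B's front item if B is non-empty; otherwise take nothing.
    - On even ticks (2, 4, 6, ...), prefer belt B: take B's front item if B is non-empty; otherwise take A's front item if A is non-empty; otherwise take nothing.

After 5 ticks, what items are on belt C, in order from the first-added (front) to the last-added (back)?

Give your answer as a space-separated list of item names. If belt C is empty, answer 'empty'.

Answer: nail fin crate iron oval

Derivation:
Tick 1: prefer A, take nail from A; A=[crate] B=[fin,iron,oval,rod] C=[nail]
Tick 2: prefer B, take fin from B; A=[crate] B=[iron,oval,rod] C=[nail,fin]
Tick 3: prefer A, take crate from A; A=[-] B=[iron,oval,rod] C=[nail,fin,crate]
Tick 4: prefer B, take iron from B; A=[-] B=[oval,rod] C=[nail,fin,crate,iron]
Tick 5: prefer A, take oval from B; A=[-] B=[rod] C=[nail,fin,crate,iron,oval]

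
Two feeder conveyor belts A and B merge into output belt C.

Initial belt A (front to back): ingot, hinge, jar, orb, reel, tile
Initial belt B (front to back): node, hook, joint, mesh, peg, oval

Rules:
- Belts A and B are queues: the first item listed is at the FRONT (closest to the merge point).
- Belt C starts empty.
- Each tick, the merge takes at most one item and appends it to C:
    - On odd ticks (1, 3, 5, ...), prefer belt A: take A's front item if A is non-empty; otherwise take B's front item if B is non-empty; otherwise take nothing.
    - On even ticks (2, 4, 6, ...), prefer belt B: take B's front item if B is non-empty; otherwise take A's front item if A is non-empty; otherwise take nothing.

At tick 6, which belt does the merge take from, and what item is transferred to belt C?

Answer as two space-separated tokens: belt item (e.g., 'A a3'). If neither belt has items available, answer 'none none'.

Tick 1: prefer A, take ingot from A; A=[hinge,jar,orb,reel,tile] B=[node,hook,joint,mesh,peg,oval] C=[ingot]
Tick 2: prefer B, take node from B; A=[hinge,jar,orb,reel,tile] B=[hook,joint,mesh,peg,oval] C=[ingot,node]
Tick 3: prefer A, take hinge from A; A=[jar,orb,reel,tile] B=[hook,joint,mesh,peg,oval] C=[ingot,node,hinge]
Tick 4: prefer B, take hook from B; A=[jar,orb,reel,tile] B=[joint,mesh,peg,oval] C=[ingot,node,hinge,hook]
Tick 5: prefer A, take jar from A; A=[orb,reel,tile] B=[joint,mesh,peg,oval] C=[ingot,node,hinge,hook,jar]
Tick 6: prefer B, take joint from B; A=[orb,reel,tile] B=[mesh,peg,oval] C=[ingot,node,hinge,hook,jar,joint]

Answer: B joint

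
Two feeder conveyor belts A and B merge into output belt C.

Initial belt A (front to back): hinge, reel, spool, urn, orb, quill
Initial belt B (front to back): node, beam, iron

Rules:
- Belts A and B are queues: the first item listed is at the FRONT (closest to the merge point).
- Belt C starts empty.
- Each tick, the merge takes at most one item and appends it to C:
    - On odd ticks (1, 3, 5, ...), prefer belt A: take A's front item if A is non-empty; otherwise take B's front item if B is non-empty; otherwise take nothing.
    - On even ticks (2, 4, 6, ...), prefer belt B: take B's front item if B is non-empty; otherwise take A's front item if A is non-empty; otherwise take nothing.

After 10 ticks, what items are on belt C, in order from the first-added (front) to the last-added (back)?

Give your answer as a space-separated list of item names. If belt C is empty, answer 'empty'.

Answer: hinge node reel beam spool iron urn orb quill

Derivation:
Tick 1: prefer A, take hinge from A; A=[reel,spool,urn,orb,quill] B=[node,beam,iron] C=[hinge]
Tick 2: prefer B, take node from B; A=[reel,spool,urn,orb,quill] B=[beam,iron] C=[hinge,node]
Tick 3: prefer A, take reel from A; A=[spool,urn,orb,quill] B=[beam,iron] C=[hinge,node,reel]
Tick 4: prefer B, take beam from B; A=[spool,urn,orb,quill] B=[iron] C=[hinge,node,reel,beam]
Tick 5: prefer A, take spool from A; A=[urn,orb,quill] B=[iron] C=[hinge,node,reel,beam,spool]
Tick 6: prefer B, take iron from B; A=[urn,orb,quill] B=[-] C=[hinge,node,reel,beam,spool,iron]
Tick 7: prefer A, take urn from A; A=[orb,quill] B=[-] C=[hinge,node,reel,beam,spool,iron,urn]
Tick 8: prefer B, take orb from A; A=[quill] B=[-] C=[hinge,node,reel,beam,spool,iron,urn,orb]
Tick 9: prefer A, take quill from A; A=[-] B=[-] C=[hinge,node,reel,beam,spool,iron,urn,orb,quill]
Tick 10: prefer B, both empty, nothing taken; A=[-] B=[-] C=[hinge,node,reel,beam,spool,iron,urn,orb,quill]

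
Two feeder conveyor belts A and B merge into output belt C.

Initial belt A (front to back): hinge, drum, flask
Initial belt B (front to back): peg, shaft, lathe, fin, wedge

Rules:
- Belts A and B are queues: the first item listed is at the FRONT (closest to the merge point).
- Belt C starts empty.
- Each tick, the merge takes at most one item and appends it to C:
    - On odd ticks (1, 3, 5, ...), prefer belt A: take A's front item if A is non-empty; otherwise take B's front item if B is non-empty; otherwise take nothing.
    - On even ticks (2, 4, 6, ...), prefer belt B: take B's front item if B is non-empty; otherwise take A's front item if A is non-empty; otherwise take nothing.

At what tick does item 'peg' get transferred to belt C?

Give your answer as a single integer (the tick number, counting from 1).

Answer: 2

Derivation:
Tick 1: prefer A, take hinge from A; A=[drum,flask] B=[peg,shaft,lathe,fin,wedge] C=[hinge]
Tick 2: prefer B, take peg from B; A=[drum,flask] B=[shaft,lathe,fin,wedge] C=[hinge,peg]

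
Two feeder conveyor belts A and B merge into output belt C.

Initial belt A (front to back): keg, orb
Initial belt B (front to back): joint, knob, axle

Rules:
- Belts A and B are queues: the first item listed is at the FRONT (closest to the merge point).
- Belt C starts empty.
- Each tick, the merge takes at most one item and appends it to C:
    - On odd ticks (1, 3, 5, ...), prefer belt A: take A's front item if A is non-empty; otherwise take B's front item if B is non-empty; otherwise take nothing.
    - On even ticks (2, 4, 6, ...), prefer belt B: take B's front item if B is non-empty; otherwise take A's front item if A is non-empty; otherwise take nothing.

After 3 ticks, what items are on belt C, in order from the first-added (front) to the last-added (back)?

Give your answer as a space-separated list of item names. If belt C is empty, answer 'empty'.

Tick 1: prefer A, take keg from A; A=[orb] B=[joint,knob,axle] C=[keg]
Tick 2: prefer B, take joint from B; A=[orb] B=[knob,axle] C=[keg,joint]
Tick 3: prefer A, take orb from A; A=[-] B=[knob,axle] C=[keg,joint,orb]

Answer: keg joint orb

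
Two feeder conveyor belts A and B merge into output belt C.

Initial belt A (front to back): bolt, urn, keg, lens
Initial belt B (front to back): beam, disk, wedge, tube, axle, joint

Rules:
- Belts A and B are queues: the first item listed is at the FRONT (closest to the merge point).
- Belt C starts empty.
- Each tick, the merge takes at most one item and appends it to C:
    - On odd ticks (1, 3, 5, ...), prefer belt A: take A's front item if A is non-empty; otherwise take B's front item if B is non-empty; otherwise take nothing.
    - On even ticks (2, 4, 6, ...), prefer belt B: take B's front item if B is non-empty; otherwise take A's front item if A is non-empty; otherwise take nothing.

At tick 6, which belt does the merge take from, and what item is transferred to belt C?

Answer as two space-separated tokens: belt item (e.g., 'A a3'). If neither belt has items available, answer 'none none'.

Tick 1: prefer A, take bolt from A; A=[urn,keg,lens] B=[beam,disk,wedge,tube,axle,joint] C=[bolt]
Tick 2: prefer B, take beam from B; A=[urn,keg,lens] B=[disk,wedge,tube,axle,joint] C=[bolt,beam]
Tick 3: prefer A, take urn from A; A=[keg,lens] B=[disk,wedge,tube,axle,joint] C=[bolt,beam,urn]
Tick 4: prefer B, take disk from B; A=[keg,lens] B=[wedge,tube,axle,joint] C=[bolt,beam,urn,disk]
Tick 5: prefer A, take keg from A; A=[lens] B=[wedge,tube,axle,joint] C=[bolt,beam,urn,disk,keg]
Tick 6: prefer B, take wedge from B; A=[lens] B=[tube,axle,joint] C=[bolt,beam,urn,disk,keg,wedge]

Answer: B wedge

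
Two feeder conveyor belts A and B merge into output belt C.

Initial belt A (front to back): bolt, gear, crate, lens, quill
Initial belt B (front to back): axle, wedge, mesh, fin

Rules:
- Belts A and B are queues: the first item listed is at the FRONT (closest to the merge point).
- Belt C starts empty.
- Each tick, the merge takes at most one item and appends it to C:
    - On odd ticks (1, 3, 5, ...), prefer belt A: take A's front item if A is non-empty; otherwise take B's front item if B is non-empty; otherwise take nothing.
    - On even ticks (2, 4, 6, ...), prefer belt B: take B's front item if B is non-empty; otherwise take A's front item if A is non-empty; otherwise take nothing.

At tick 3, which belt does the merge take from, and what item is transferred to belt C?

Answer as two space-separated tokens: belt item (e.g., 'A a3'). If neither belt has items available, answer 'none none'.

Tick 1: prefer A, take bolt from A; A=[gear,crate,lens,quill] B=[axle,wedge,mesh,fin] C=[bolt]
Tick 2: prefer B, take axle from B; A=[gear,crate,lens,quill] B=[wedge,mesh,fin] C=[bolt,axle]
Tick 3: prefer A, take gear from A; A=[crate,lens,quill] B=[wedge,mesh,fin] C=[bolt,axle,gear]

Answer: A gear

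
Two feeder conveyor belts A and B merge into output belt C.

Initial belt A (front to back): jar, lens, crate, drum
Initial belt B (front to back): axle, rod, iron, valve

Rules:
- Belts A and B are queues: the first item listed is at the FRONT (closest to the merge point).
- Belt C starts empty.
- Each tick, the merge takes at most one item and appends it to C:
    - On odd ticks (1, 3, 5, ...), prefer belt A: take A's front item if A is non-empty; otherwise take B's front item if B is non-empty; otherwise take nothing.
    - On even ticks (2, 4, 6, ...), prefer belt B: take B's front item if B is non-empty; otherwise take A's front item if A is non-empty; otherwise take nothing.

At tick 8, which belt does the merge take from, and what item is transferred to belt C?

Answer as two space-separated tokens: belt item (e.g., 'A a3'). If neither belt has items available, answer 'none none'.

Answer: B valve

Derivation:
Tick 1: prefer A, take jar from A; A=[lens,crate,drum] B=[axle,rod,iron,valve] C=[jar]
Tick 2: prefer B, take axle from B; A=[lens,crate,drum] B=[rod,iron,valve] C=[jar,axle]
Tick 3: prefer A, take lens from A; A=[crate,drum] B=[rod,iron,valve] C=[jar,axle,lens]
Tick 4: prefer B, take rod from B; A=[crate,drum] B=[iron,valve] C=[jar,axle,lens,rod]
Tick 5: prefer A, take crate from A; A=[drum] B=[iron,valve] C=[jar,axle,lens,rod,crate]
Tick 6: prefer B, take iron from B; A=[drum] B=[valve] C=[jar,axle,lens,rod,crate,iron]
Tick 7: prefer A, take drum from A; A=[-] B=[valve] C=[jar,axle,lens,rod,crate,iron,drum]
Tick 8: prefer B, take valve from B; A=[-] B=[-] C=[jar,axle,lens,rod,crate,iron,drum,valve]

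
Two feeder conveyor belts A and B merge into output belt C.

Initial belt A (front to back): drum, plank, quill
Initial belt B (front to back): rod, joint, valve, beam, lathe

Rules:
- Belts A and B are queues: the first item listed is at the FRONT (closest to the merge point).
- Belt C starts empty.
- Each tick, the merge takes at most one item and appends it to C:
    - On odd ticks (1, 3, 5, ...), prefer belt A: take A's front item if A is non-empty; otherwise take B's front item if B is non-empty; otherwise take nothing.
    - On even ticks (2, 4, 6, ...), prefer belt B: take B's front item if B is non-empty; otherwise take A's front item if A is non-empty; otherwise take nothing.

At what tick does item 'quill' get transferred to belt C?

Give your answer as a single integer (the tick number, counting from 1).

Answer: 5

Derivation:
Tick 1: prefer A, take drum from A; A=[plank,quill] B=[rod,joint,valve,beam,lathe] C=[drum]
Tick 2: prefer B, take rod from B; A=[plank,quill] B=[joint,valve,beam,lathe] C=[drum,rod]
Tick 3: prefer A, take plank from A; A=[quill] B=[joint,valve,beam,lathe] C=[drum,rod,plank]
Tick 4: prefer B, take joint from B; A=[quill] B=[valve,beam,lathe] C=[drum,rod,plank,joint]
Tick 5: prefer A, take quill from A; A=[-] B=[valve,beam,lathe] C=[drum,rod,plank,joint,quill]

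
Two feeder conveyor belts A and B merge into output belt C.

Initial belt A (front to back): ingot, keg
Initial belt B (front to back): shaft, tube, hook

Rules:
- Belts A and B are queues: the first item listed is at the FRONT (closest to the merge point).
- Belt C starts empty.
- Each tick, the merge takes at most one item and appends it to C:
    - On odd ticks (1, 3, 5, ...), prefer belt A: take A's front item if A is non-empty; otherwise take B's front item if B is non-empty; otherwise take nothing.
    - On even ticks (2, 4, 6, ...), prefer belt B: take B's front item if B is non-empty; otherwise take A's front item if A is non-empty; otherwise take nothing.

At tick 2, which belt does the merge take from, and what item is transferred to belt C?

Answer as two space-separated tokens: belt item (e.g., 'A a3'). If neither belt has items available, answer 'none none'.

Answer: B shaft

Derivation:
Tick 1: prefer A, take ingot from A; A=[keg] B=[shaft,tube,hook] C=[ingot]
Tick 2: prefer B, take shaft from B; A=[keg] B=[tube,hook] C=[ingot,shaft]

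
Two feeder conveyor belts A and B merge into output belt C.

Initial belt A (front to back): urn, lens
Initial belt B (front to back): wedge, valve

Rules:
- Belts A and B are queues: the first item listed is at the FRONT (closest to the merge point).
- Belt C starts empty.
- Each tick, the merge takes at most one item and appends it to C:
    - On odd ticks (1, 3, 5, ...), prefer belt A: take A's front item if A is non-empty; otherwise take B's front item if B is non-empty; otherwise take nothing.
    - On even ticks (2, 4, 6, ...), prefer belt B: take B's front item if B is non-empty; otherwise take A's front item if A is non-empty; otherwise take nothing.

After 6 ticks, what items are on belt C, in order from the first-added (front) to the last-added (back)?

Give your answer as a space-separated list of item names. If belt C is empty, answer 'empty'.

Tick 1: prefer A, take urn from A; A=[lens] B=[wedge,valve] C=[urn]
Tick 2: prefer B, take wedge from B; A=[lens] B=[valve] C=[urn,wedge]
Tick 3: prefer A, take lens from A; A=[-] B=[valve] C=[urn,wedge,lens]
Tick 4: prefer B, take valve from B; A=[-] B=[-] C=[urn,wedge,lens,valve]
Tick 5: prefer A, both empty, nothing taken; A=[-] B=[-] C=[urn,wedge,lens,valve]
Tick 6: prefer B, both empty, nothing taken; A=[-] B=[-] C=[urn,wedge,lens,valve]

Answer: urn wedge lens valve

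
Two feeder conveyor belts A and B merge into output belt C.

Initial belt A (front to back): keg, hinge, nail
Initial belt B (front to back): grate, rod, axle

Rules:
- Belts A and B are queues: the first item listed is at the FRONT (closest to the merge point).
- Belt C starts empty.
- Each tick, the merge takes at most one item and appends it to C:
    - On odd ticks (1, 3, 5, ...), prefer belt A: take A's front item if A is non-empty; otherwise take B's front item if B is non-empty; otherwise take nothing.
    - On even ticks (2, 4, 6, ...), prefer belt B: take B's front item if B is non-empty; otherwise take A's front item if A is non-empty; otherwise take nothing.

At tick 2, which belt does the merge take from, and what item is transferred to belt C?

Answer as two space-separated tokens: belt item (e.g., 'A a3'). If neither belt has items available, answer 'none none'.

Tick 1: prefer A, take keg from A; A=[hinge,nail] B=[grate,rod,axle] C=[keg]
Tick 2: prefer B, take grate from B; A=[hinge,nail] B=[rod,axle] C=[keg,grate]

Answer: B grate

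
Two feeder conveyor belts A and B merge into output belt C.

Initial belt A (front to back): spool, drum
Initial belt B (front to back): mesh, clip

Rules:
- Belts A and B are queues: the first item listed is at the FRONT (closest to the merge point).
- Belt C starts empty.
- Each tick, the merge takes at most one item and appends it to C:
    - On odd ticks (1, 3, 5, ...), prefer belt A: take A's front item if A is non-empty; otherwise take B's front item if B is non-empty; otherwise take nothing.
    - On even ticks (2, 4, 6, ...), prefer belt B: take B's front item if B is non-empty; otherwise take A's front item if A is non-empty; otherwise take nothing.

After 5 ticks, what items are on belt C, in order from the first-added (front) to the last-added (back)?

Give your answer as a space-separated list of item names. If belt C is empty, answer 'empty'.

Answer: spool mesh drum clip

Derivation:
Tick 1: prefer A, take spool from A; A=[drum] B=[mesh,clip] C=[spool]
Tick 2: prefer B, take mesh from B; A=[drum] B=[clip] C=[spool,mesh]
Tick 3: prefer A, take drum from A; A=[-] B=[clip] C=[spool,mesh,drum]
Tick 4: prefer B, take clip from B; A=[-] B=[-] C=[spool,mesh,drum,clip]
Tick 5: prefer A, both empty, nothing taken; A=[-] B=[-] C=[spool,mesh,drum,clip]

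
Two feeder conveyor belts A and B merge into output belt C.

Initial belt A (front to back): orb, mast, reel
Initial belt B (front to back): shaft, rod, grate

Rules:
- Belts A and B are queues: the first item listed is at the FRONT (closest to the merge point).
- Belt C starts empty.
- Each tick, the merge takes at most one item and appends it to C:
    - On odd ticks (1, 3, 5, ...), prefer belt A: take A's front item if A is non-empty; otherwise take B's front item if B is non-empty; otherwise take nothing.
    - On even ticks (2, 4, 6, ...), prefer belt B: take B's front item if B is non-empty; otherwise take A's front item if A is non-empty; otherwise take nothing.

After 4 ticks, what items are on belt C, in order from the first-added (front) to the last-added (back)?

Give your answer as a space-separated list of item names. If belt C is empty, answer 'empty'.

Answer: orb shaft mast rod

Derivation:
Tick 1: prefer A, take orb from A; A=[mast,reel] B=[shaft,rod,grate] C=[orb]
Tick 2: prefer B, take shaft from B; A=[mast,reel] B=[rod,grate] C=[orb,shaft]
Tick 3: prefer A, take mast from A; A=[reel] B=[rod,grate] C=[orb,shaft,mast]
Tick 4: prefer B, take rod from B; A=[reel] B=[grate] C=[orb,shaft,mast,rod]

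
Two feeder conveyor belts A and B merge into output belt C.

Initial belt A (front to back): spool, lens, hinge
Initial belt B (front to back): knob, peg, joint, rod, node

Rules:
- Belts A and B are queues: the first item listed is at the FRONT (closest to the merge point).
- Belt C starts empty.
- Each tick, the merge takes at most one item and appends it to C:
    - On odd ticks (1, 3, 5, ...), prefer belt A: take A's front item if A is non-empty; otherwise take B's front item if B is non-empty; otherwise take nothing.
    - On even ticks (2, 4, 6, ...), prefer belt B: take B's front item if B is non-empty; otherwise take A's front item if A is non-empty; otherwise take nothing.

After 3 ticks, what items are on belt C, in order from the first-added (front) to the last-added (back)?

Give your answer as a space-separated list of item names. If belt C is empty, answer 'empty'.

Tick 1: prefer A, take spool from A; A=[lens,hinge] B=[knob,peg,joint,rod,node] C=[spool]
Tick 2: prefer B, take knob from B; A=[lens,hinge] B=[peg,joint,rod,node] C=[spool,knob]
Tick 3: prefer A, take lens from A; A=[hinge] B=[peg,joint,rod,node] C=[spool,knob,lens]

Answer: spool knob lens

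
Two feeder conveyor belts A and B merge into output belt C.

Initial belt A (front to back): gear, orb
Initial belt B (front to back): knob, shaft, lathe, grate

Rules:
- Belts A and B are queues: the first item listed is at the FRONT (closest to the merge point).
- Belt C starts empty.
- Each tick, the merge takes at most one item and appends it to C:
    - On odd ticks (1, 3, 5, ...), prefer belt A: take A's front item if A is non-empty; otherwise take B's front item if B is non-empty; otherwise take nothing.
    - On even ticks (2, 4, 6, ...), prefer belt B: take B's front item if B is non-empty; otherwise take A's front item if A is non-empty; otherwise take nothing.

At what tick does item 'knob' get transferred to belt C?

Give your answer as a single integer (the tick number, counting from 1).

Tick 1: prefer A, take gear from A; A=[orb] B=[knob,shaft,lathe,grate] C=[gear]
Tick 2: prefer B, take knob from B; A=[orb] B=[shaft,lathe,grate] C=[gear,knob]

Answer: 2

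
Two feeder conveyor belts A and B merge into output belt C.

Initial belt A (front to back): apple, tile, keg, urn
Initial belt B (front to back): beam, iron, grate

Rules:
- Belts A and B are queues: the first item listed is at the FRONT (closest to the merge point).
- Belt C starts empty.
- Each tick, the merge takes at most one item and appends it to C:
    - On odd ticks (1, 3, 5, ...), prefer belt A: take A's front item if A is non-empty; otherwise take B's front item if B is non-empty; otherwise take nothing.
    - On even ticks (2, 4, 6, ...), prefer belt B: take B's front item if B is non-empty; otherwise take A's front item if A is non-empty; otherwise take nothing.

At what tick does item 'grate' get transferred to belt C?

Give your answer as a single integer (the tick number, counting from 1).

Answer: 6

Derivation:
Tick 1: prefer A, take apple from A; A=[tile,keg,urn] B=[beam,iron,grate] C=[apple]
Tick 2: prefer B, take beam from B; A=[tile,keg,urn] B=[iron,grate] C=[apple,beam]
Tick 3: prefer A, take tile from A; A=[keg,urn] B=[iron,grate] C=[apple,beam,tile]
Tick 4: prefer B, take iron from B; A=[keg,urn] B=[grate] C=[apple,beam,tile,iron]
Tick 5: prefer A, take keg from A; A=[urn] B=[grate] C=[apple,beam,tile,iron,keg]
Tick 6: prefer B, take grate from B; A=[urn] B=[-] C=[apple,beam,tile,iron,keg,grate]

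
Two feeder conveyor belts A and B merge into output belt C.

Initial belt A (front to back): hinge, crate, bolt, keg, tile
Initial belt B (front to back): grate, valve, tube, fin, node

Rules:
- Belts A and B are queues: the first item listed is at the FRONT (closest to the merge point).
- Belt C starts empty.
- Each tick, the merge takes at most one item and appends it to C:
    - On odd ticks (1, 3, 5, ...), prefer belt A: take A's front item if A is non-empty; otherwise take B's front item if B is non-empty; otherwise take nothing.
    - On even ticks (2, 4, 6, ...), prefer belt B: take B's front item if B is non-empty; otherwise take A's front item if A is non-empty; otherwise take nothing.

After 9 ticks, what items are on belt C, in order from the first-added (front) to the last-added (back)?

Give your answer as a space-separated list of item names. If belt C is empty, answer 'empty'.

Tick 1: prefer A, take hinge from A; A=[crate,bolt,keg,tile] B=[grate,valve,tube,fin,node] C=[hinge]
Tick 2: prefer B, take grate from B; A=[crate,bolt,keg,tile] B=[valve,tube,fin,node] C=[hinge,grate]
Tick 3: prefer A, take crate from A; A=[bolt,keg,tile] B=[valve,tube,fin,node] C=[hinge,grate,crate]
Tick 4: prefer B, take valve from B; A=[bolt,keg,tile] B=[tube,fin,node] C=[hinge,grate,crate,valve]
Tick 5: prefer A, take bolt from A; A=[keg,tile] B=[tube,fin,node] C=[hinge,grate,crate,valve,bolt]
Tick 6: prefer B, take tube from B; A=[keg,tile] B=[fin,node] C=[hinge,grate,crate,valve,bolt,tube]
Tick 7: prefer A, take keg from A; A=[tile] B=[fin,node] C=[hinge,grate,crate,valve,bolt,tube,keg]
Tick 8: prefer B, take fin from B; A=[tile] B=[node] C=[hinge,grate,crate,valve,bolt,tube,keg,fin]
Tick 9: prefer A, take tile from A; A=[-] B=[node] C=[hinge,grate,crate,valve,bolt,tube,keg,fin,tile]

Answer: hinge grate crate valve bolt tube keg fin tile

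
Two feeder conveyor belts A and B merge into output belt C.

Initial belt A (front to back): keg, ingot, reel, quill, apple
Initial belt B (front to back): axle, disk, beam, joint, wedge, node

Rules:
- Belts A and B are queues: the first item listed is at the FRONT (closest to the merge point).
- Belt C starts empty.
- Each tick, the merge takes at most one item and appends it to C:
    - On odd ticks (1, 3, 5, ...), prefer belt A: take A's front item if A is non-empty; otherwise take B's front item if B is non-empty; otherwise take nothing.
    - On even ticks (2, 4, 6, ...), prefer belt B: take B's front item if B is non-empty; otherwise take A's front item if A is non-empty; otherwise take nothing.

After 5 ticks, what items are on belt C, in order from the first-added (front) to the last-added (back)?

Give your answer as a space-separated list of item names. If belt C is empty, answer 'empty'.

Tick 1: prefer A, take keg from A; A=[ingot,reel,quill,apple] B=[axle,disk,beam,joint,wedge,node] C=[keg]
Tick 2: prefer B, take axle from B; A=[ingot,reel,quill,apple] B=[disk,beam,joint,wedge,node] C=[keg,axle]
Tick 3: prefer A, take ingot from A; A=[reel,quill,apple] B=[disk,beam,joint,wedge,node] C=[keg,axle,ingot]
Tick 4: prefer B, take disk from B; A=[reel,quill,apple] B=[beam,joint,wedge,node] C=[keg,axle,ingot,disk]
Tick 5: prefer A, take reel from A; A=[quill,apple] B=[beam,joint,wedge,node] C=[keg,axle,ingot,disk,reel]

Answer: keg axle ingot disk reel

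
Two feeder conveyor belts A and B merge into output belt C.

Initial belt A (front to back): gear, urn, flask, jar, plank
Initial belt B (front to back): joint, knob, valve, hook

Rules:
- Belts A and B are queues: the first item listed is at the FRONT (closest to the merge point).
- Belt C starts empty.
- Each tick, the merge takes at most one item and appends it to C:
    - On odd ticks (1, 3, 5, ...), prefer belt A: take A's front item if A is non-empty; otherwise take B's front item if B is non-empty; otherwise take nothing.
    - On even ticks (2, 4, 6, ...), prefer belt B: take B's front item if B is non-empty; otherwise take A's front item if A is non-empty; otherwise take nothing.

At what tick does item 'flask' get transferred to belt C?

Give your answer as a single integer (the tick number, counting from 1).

Tick 1: prefer A, take gear from A; A=[urn,flask,jar,plank] B=[joint,knob,valve,hook] C=[gear]
Tick 2: prefer B, take joint from B; A=[urn,flask,jar,plank] B=[knob,valve,hook] C=[gear,joint]
Tick 3: prefer A, take urn from A; A=[flask,jar,plank] B=[knob,valve,hook] C=[gear,joint,urn]
Tick 4: prefer B, take knob from B; A=[flask,jar,plank] B=[valve,hook] C=[gear,joint,urn,knob]
Tick 5: prefer A, take flask from A; A=[jar,plank] B=[valve,hook] C=[gear,joint,urn,knob,flask]

Answer: 5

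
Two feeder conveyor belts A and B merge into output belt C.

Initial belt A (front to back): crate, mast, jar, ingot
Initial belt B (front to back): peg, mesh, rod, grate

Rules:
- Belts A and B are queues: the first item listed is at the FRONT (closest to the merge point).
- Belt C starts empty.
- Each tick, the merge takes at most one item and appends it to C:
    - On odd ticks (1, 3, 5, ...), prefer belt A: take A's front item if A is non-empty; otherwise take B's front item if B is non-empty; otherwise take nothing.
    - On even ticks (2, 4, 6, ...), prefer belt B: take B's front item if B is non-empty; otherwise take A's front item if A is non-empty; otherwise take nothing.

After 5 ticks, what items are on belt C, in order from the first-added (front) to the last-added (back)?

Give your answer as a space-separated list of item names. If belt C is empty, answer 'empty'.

Answer: crate peg mast mesh jar

Derivation:
Tick 1: prefer A, take crate from A; A=[mast,jar,ingot] B=[peg,mesh,rod,grate] C=[crate]
Tick 2: prefer B, take peg from B; A=[mast,jar,ingot] B=[mesh,rod,grate] C=[crate,peg]
Tick 3: prefer A, take mast from A; A=[jar,ingot] B=[mesh,rod,grate] C=[crate,peg,mast]
Tick 4: prefer B, take mesh from B; A=[jar,ingot] B=[rod,grate] C=[crate,peg,mast,mesh]
Tick 5: prefer A, take jar from A; A=[ingot] B=[rod,grate] C=[crate,peg,mast,mesh,jar]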